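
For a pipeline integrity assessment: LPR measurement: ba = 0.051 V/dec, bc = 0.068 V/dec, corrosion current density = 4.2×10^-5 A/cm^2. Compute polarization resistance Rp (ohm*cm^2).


Apply the Stern-Geary equation: Rp = ba*bc / (2.303*icorr*(ba+bc))
ba*bc = 0.051*0.068 = 0.003468
ba+bc = 0.119; 2.303*icorr*(ba+bc) = 2.303*4.2×10^-5*0.119 = 1.1510394×10^-5
Rp = 0.003468 / 1.1510394×10^-5 = 301.3 ohm*cm^2

301.3 ohm*cm^2


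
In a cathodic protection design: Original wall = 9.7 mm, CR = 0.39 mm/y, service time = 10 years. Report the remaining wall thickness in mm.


Remaining wall = original − CR × time
t = 9.7 − 0.39*10 = 9.7 − 3.9 = 5.8 mm

5.8 mm


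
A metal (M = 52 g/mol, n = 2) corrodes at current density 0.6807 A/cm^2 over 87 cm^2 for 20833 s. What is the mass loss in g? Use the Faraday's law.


Apply Faraday's law: m = i*A*t*M / (n*F)
Total charge passed Q = i*A*t = 0.6807*87*20833 = 1233749.0097 C
m = Q*M/(n*F) = 1233749.0097*52/(2*96485) = 332.46074 g

332.46074 g


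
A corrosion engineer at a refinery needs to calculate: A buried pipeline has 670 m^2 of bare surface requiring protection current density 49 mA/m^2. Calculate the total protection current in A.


I = area * current density, then convert mA → A (÷1000)
I = 670 * 49 / 1000 = 32.83 A

32.83 A


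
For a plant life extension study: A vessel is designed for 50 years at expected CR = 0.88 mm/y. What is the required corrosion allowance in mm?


Corrosion allowance = CR × design life
CA = 0.88 * 50 = 44.0 mm

44.0 mm


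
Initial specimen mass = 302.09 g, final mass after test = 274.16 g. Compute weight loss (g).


Weight loss = initial − final
WL = 302.09 − 274.16 = 27.93 g

27.93 g


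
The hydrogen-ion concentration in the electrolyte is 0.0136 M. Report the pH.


pH = −log10[H+]
pH = −log10(0.0136) = 1.87

1.87


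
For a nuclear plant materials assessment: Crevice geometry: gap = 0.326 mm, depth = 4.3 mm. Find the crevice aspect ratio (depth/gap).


Aspect ratio = depth / gap
Ratio = 4.3 / 0.326 = 13.2

13.2


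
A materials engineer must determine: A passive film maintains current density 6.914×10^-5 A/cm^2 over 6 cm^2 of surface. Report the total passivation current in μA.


I = i_pass * A, then convert A → μA (×10^6)
I = 6.914×10^-5 * 6 * 10^6 = 414.84 μA

414.84 μA


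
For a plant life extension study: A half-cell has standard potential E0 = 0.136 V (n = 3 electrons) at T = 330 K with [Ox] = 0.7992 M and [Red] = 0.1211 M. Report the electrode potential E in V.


Apply the Nernst equation: E = E0 + (RT/nF)*ln([Ox]/[Red])
Step 1: RT/nF = 8.314*330/(3*96485) = 0.00947857 V
Step 2: [Ox]/[Red] = 0.7992/0.1211 = 6.599505
Step 3: ln(6.599505) = 1.886995
Step 4: correction = 0.00947857 * 1.886995 = 0.018 V
E = 0.136 + 0.018 = 0.154 V

0.154 V


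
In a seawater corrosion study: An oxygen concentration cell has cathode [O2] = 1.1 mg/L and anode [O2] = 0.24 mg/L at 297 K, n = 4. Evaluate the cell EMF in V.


Apply the Nernst concentration-cell relation: E = (RT/nF)*ln(C_cathode/C_anode)
RT/nF = 8.314*297/(4*96485) = 0.00639804 V
ln(1.1/0.24) = 1.52243
E = 0.00639804 * 1.52243 = 0.00974 V

0.00974 V


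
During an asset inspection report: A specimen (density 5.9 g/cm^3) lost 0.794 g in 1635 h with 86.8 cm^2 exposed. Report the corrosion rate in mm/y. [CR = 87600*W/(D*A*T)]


Apply the mm/y weight-loss relation: CR = 87600 * W / (D * A * T)
Numerator: 87600 * 0.794 = 69554.4
Denominator: 5.9 * 86.8 * 1635 = 837316.2
CR = 69554.4 / 837316.2 = 0.08307 mm/y

0.08307 mm/y


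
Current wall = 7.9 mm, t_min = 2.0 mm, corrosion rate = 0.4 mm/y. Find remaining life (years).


Apply the remaining-life relation: RL = (t_current − t_min) / CR
RL = (7.9 − 2.0) / 0.4 = 5.9 / 0.4 = 14.8 years

14.8 years


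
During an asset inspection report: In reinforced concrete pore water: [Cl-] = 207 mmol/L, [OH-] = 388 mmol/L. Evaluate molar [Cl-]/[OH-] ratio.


Threshold parameter = [Cl-] / [OH-] (molar basis; both in mmol/L, so units cancel)
Ratio = 207 / 388 = 0.53

0.53


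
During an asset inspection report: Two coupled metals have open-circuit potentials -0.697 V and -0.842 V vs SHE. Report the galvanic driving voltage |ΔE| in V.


Driving voltage is the absolute potential difference.
|ΔE| = |-0.697 − (-0.842)| = 0.145 V

0.145 V


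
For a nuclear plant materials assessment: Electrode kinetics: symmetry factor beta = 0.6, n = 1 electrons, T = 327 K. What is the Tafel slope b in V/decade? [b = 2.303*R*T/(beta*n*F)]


Apply the Tafel slope relation: b = 2.303*R*T/(beta*n*F)
Numerator: 2.303 * 8.314 * 327 = 6261.12
Denominator: 0.6 * 1 * 96485 = 57891.0
b = 6261.12 / 57891.0 = 0.108 V/decade

0.108 V/decade


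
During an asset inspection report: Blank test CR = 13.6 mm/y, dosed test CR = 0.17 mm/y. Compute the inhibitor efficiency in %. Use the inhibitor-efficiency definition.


Apply the inhibitor-efficiency definition: IE = (CR_blank − CR_inh)/CR_blank × 100
IE = (13.6 − 0.17) / 13.6 × 100
IE = 13.43 / 13.6 × 100 = 98.8 %

98.8 %


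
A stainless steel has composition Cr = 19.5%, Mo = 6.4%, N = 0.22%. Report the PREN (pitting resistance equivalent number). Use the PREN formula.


Apply the PREN formula: PREN = Cr + 3.3*Mo + 16*N
PREN = 19.5 + 3.3*6.4 + 16*0.22
PREN = 19.5 + 21.12 + 3.52 = 44.14

44.14


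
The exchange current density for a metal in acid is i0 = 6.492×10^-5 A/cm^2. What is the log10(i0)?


i0 = 6.492×10^-5 A/cm^2
log10(i0) = -4.188

-4.188


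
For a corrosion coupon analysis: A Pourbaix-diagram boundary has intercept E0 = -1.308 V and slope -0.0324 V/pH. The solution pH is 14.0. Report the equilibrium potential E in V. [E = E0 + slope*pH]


Apply the Pourbaix line equation: E = E0 + slope*pH
E = -1.308 + (-0.0324)*14.0 = -1.308 + (-0.4536) = -1.7616 V
Rounded to 4 decimal places: E = -1.7616 V

-1.7616 V


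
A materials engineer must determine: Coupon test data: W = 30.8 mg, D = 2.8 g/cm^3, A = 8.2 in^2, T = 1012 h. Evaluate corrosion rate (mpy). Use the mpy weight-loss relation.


Apply the mpy weight-loss relation: CR = 534 * W / (D * A * T)
Numerator: 534 * 30.8 = 16447.2
Denominator: 2.8 * 8.2 * 1012 = 23235.52
CR = 16447.2 / 23235.52 = 0.7078 mpy

0.7078 mpy


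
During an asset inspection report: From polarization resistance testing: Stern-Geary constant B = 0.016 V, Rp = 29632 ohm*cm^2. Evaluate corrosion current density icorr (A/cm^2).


Apply the Stern-Geary relation: icorr = B / Rp
icorr = 0.016 / 29632 = 5.4×10^-7 A/cm^2

5.4×10^-7 A/cm^2


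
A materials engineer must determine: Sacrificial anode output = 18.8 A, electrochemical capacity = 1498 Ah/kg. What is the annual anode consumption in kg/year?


Annual consumption = current * hours per year / capacity
Rate = 18.8 * 8760 / 1498 = 109.9 kg/year

109.9 kg/year


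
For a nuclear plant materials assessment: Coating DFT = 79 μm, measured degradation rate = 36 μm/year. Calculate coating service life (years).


Service life = thickness / degradation rate
Life = 79 / 36 = 2.2 years

2.2 years


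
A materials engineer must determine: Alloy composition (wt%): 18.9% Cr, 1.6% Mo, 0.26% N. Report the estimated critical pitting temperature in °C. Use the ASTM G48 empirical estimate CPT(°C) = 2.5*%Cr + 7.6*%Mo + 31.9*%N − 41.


Apply the ASTM G48 empirical CPT estimate: CPT(°C) = 2.5*%Cr + 7.6*%Mo + 31.9*%N − 41
2.5*18.9 = 47.25; 7.6*1.6 = 12.16; 31.9*0.26 = 8.294
CPT = 47.25 + 12.16 + 8.294 − 41 = 26.704 °C
Rounded to 0.1 °C: CPT ≈ 26.7 °C

26.7 °C


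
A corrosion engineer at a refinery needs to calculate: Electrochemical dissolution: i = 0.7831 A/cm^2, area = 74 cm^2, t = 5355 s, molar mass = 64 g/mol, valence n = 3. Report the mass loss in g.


Apply Faraday's law: m = i*A*t*M / (n*F)
Total charge passed Q = i*A*t = 0.7831*74*5355 = 310319.037 C
m = Q*M/(n*F) = 310319.037*64/(3*96485) = 68.6131 g

68.6131 g


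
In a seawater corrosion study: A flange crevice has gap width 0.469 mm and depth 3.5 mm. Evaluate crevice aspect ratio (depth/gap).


Aspect ratio = depth / gap
Ratio = 3.5 / 0.469 = 7.5

7.5


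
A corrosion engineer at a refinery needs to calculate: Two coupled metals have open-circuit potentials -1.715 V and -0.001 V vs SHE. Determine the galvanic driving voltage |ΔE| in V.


Driving voltage is the absolute potential difference.
|ΔE| = |-1.715 − (-0.001)| = 1.714 V

1.714 V


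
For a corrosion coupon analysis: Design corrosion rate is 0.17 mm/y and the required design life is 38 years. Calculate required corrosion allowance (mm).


Corrosion allowance = CR × design life
CA = 0.17 * 38 = 6.46 mm

6.46 mm


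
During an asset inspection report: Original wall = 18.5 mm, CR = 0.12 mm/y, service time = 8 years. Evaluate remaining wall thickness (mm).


Remaining wall = original − CR × time
t = 18.5 − 0.12*8 = 18.5 − 0.96 = 17.54 mm

17.54 mm


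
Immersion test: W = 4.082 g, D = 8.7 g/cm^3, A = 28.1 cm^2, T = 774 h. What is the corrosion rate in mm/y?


Apply the mm/y weight-loss relation: CR = 87600 * W / (D * A * T)
Numerator: 87600 * 4.082 = 357583.2
Denominator: 8.7 * 28.1 * 774 = 189219.78
CR = 357583.2 / 189219.78 = 1.8898 mm/y

1.8898 mm/y


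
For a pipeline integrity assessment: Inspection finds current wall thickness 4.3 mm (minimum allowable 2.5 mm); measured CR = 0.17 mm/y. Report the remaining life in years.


Apply the remaining-life relation: RL = (t_current − t_min) / CR
RL = (4.3 − 2.5) / 0.17 = 1.8 / 0.17 = 10.6 years

10.6 years


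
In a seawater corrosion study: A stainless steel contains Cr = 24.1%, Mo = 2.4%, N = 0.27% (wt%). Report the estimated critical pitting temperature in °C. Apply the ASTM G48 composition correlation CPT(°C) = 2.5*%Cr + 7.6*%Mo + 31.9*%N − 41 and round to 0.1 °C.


Apply the ASTM G48 empirical CPT estimate: CPT(°C) = 2.5*%Cr + 7.6*%Mo + 31.9*%N − 41
2.5*24.1 = 60.25; 7.6*2.4 = 18.24; 31.9*0.27 = 8.613
CPT = 60.25 + 18.24 + 8.613 − 41 = 46.103 °C
Rounded to 0.1 °C: CPT ≈ 46.1 °C

46.1 °C


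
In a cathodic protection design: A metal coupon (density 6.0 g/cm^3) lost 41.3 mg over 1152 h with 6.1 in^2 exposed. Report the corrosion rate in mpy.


Apply the mpy weight-loss relation: CR = 534 * W / (D * A * T)
Numerator: 534 * 41.3 = 22054.2
Denominator: 6.0 * 6.1 * 1152 = 42163.2
CR = 22054.2 / 42163.2 = 0.5231 mpy

0.5231 mpy


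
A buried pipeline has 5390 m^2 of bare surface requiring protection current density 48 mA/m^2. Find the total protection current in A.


I = area * current density, then convert mA → A (÷1000)
I = 5390 * 48 / 1000 = 258.72 A

258.72 A


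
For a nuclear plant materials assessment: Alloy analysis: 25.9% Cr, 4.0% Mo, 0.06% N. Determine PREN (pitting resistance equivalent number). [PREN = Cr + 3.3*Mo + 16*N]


Apply the PREN formula: PREN = Cr + 3.3*Mo + 16*N
PREN = 25.9 + 3.3*4.0 + 16*0.06
PREN = 25.9 + 13.2 + 0.96 = 40.06

40.06


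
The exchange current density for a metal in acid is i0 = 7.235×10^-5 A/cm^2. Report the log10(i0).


i0 = 7.235×10^-5 A/cm^2
log10(i0) = -4.141

-4.141


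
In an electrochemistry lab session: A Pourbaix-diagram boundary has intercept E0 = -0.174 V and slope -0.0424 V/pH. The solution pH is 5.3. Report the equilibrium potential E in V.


Apply the Pourbaix line equation: E = E0 + slope*pH
E = -0.174 + (-0.0424)*5.3 = -0.174 + (-0.22472) = -0.39872 V
Rounded to 4 decimal places: E = -0.3987 V

-0.3987 V


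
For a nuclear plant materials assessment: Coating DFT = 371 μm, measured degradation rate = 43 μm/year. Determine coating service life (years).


Service life = thickness / degradation rate
Life = 371 / 43 = 8.6 years

8.6 years


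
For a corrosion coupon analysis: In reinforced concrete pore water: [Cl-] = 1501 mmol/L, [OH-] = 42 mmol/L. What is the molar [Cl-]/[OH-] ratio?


Threshold parameter = [Cl-] / [OH-] (molar basis; both in mmol/L, so units cancel)
Ratio = 1501 / 42 = 35.74

35.74


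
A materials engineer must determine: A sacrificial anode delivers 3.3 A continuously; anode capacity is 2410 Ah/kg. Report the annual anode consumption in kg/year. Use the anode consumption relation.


Annual consumption = current * hours per year / capacity
Rate = 3.3 * 8760 / 2410 = 12.0 kg/year

12.0 kg/year


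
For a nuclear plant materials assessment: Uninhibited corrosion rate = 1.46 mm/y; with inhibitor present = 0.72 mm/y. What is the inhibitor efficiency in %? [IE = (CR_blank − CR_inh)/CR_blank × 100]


Apply the inhibitor-efficiency definition: IE = (CR_blank − CR_inh)/CR_blank × 100
IE = (1.46 − 0.72) / 1.46 × 100
IE = 0.74 / 1.46 × 100 = 50.7 %

50.7 %


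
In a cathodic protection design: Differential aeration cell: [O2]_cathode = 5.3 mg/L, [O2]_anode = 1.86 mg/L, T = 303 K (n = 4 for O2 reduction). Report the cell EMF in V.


Apply the Nernst concentration-cell relation: E = (RT/nF)*ln(C_cathode/C_anode)
RT/nF = 8.314*303/(4*96485) = 0.00652729 V
ln(5.3/1.86) = 1.04713
E = 0.00652729 * 1.04713 = 0.00683 V

0.00683 V


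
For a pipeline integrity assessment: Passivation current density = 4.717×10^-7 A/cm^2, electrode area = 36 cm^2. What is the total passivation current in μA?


I = i_pass * A, then convert A → μA (×10^6)
I = 4.717×10^-7 * 36 * 10^6 = 16.98 μA

16.98 μA


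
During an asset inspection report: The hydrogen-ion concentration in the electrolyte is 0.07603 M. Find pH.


pH = −log10[H+]
pH = −log10(0.07603) = 1.12

1.12


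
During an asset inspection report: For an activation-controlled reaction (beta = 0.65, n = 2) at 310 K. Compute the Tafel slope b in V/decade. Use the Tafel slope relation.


Apply the Tafel slope relation: b = 2.303*R*T/(beta*n*F)
Numerator: 2.303 * 8.314 * 310 = 5935.61
Denominator: 0.65 * 2 * 96485 = 125430.5
b = 5935.61 / 125430.5 = 0.047 V/decade

0.047 V/decade


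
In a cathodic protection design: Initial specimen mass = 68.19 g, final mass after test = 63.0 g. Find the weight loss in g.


Weight loss = initial − final
WL = 68.19 − 63.0 = 5.19 g

5.19 g


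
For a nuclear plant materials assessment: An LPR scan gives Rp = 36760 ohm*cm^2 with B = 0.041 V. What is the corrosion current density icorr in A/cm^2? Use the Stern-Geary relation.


Apply the Stern-Geary relation: icorr = B / Rp
icorr = 0.041 / 36760 = 1.115×10^-6 A/cm^2

1.115×10^-6 A/cm^2


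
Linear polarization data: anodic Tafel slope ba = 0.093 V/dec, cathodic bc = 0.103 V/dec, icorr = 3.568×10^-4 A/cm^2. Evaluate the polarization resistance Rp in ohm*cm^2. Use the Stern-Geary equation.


Apply the Stern-Geary equation: Rp = ba*bc / (2.303*icorr*(ba+bc))
ba*bc = 0.093*0.103 = 0.009579
ba+bc = 0.196; 2.303*icorr*(ba+bc) = 2.303*3.568×10^-4*0.196 = 1.6105524×10^-4
Rp = 0.009579 / 1.6105524×10^-4 = 59.48 ohm*cm^2

59.48 ohm*cm^2


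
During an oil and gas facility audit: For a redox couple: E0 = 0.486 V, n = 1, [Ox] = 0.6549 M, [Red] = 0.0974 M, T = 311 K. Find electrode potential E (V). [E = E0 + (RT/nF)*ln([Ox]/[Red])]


Apply the Nernst equation: E = E0 + (RT/nF)*ln([Ox]/[Red])
Step 1: RT/nF = 8.314*311/(1*96485) = 0.02679851 V
Step 2: [Ox]/[Red] = 0.6549/0.0974 = 6.723819
Step 3: ln(6.723819) = 1.905656
Step 4: correction = 0.02679851 * 1.905656 = 0.0511 V
E = 0.486 + 0.0511 = 0.5371 V

0.5371 V


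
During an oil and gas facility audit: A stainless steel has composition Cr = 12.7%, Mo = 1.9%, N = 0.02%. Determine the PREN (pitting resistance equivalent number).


Apply the PREN formula: PREN = Cr + 3.3*Mo + 16*N
PREN = 12.7 + 3.3*1.9 + 16*0.02
PREN = 12.7 + 6.27 + 0.32 = 19.29

19.29


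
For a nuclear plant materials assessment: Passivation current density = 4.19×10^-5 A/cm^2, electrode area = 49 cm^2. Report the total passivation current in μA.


I = i_pass * A, then convert A → μA (×10^6)
I = 4.19×10^-5 * 49 * 10^6 = 2053.1 μA

2053.1 μA


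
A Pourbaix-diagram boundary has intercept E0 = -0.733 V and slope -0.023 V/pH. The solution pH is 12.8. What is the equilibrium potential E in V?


Apply the Pourbaix line equation: E = E0 + slope*pH
E = -0.733 + (-0.023)*12.8 = -0.733 + (-0.2944) = -1.0274 V
Rounded to 4 decimal places: E = -1.0274 V

-1.0274 V


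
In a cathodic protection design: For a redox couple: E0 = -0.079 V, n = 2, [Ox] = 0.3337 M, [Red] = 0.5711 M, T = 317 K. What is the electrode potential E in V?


Apply the Nernst equation: E = E0 + (RT/nF)*ln([Ox]/[Red])
Step 1: RT/nF = 8.314*317/(2*96485) = 0.01365776 V
Step 2: [Ox]/[Red] = 0.3337/0.5711 = 0.584311
Step 3: ln(0.584311) = -0.537322
Step 4: correction = 0.01365776 * -0.537322 = -0.007 V
E = -0.079 + -0.007 = -0.086 V

-0.086 V


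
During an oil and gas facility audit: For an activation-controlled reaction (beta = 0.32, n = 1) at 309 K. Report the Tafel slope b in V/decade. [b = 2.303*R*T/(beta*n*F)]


Apply the Tafel slope relation: b = 2.303*R*T/(beta*n*F)
Numerator: 2.303 * 8.314 * 309 = 5916.47
Denominator: 0.32 * 1 * 96485 = 30875.2
b = 5916.47 / 30875.2 = 0.192 V/decade

0.192 V/decade


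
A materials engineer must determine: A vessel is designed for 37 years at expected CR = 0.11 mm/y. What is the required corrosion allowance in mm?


Corrosion allowance = CR × design life
CA = 0.11 * 37 = 4.07 mm

4.07 mm


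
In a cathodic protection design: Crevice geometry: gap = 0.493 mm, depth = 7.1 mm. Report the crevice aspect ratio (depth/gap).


Aspect ratio = depth / gap
Ratio = 7.1 / 0.493 = 14.4

14.4


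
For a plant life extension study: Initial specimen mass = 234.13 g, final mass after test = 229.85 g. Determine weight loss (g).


Weight loss = initial − final
WL = 234.13 − 229.85 = 4.28 g

4.28 g


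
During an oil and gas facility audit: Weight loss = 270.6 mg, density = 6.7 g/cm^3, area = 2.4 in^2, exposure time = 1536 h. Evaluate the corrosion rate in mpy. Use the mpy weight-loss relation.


Apply the mpy weight-loss relation: CR = 534 * W / (D * A * T)
Numerator: 534 * 270.6 = 144500.4
Denominator: 6.7 * 2.4 * 1536 = 24698.88
CR = 144500.4 / 24698.88 = 5.8505 mpy

5.8505 mpy


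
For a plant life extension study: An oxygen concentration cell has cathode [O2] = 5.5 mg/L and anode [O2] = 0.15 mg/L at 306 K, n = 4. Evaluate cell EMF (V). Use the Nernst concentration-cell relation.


Apply the Nernst concentration-cell relation: E = (RT/nF)*ln(C_cathode/C_anode)
RT/nF = 8.314*306/(4*96485) = 0.00659192 V
ln(5.5/0.15) = 3.60187
E = 0.00659192 * 3.60187 = 0.02374 V

0.02374 V


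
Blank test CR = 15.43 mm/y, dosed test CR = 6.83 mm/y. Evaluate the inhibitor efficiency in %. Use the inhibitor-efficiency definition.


Apply the inhibitor-efficiency definition: IE = (CR_blank − CR_inh)/CR_blank × 100
IE = (15.43 − 6.83) / 15.43 × 100
IE = 8.6 / 15.43 × 100 = 55.7 %

55.7 %


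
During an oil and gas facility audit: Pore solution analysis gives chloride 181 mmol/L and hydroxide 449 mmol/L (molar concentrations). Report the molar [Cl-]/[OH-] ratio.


Threshold parameter = [Cl-] / [OH-] (molar basis; both in mmol/L, so units cancel)
Ratio = 181 / 449 = 0.4

0.4


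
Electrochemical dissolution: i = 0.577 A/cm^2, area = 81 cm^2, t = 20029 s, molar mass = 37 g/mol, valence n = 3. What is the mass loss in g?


Apply Faraday's law: m = i*A*t*M / (n*F)
Total charge passed Q = i*A*t = 0.577*81*20029 = 936095.373 C
m = Q*M/(n*F) = 936095.373*37/(3*96485) = 119.65773 g

119.65773 g


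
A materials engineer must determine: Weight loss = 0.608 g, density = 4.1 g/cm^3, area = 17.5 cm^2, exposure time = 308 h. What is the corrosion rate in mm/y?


Apply the mm/y weight-loss relation: CR = 87600 * W / (D * A * T)
Numerator: 87600 * 0.608 = 53260.8
Denominator: 4.1 * 17.5 * 308 = 22099.0
CR = 53260.8 / 22099.0 = 2.4101 mm/y

2.4101 mm/y


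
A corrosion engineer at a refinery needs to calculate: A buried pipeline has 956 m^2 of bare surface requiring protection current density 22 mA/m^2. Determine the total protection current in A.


I = area * current density, then convert mA → A (÷1000)
I = 956 * 22 / 1000 = 21.03 A

21.03 A


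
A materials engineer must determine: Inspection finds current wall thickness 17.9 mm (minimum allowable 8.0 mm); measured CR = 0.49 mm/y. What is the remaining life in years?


Apply the remaining-life relation: RL = (t_current − t_min) / CR
RL = (17.9 − 8.0) / 0.49 = 9.9 / 0.49 = 20.2 years

20.2 years


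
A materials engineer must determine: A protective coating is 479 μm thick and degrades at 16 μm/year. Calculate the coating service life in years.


Service life = thickness / degradation rate
Life = 479 / 16 = 29.9 years

29.9 years


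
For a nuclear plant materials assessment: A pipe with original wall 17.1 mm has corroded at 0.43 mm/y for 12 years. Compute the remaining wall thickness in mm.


Remaining wall = original − CR × time
t = 17.1 − 0.43*12 = 17.1 − 5.16 = 11.94 mm

11.94 mm


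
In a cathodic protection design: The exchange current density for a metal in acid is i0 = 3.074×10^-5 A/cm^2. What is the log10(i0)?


i0 = 3.074×10^-5 A/cm^2
log10(i0) = -4.512

-4.512


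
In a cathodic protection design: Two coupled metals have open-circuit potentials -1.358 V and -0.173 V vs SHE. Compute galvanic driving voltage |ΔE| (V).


Driving voltage is the absolute potential difference.
|ΔE| = |-1.358 − (-0.173)| = 1.185 V

1.185 V


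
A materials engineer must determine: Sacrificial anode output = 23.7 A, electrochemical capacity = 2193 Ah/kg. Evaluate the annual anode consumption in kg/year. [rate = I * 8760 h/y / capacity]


Annual consumption = current * hours per year / capacity
Rate = 23.7 * 8760 / 2193 = 94.7 kg/year

94.7 kg/year


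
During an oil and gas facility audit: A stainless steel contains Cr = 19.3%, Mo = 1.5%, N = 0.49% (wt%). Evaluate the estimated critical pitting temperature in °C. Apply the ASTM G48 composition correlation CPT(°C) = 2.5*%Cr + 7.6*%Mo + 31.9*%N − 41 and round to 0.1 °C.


Apply the ASTM G48 empirical CPT estimate: CPT(°C) = 2.5*%Cr + 7.6*%Mo + 31.9*%N − 41
2.5*19.3 = 48.25; 7.6*1.5 = 11.4; 31.9*0.49 = 15.631
CPT = 48.25 + 11.4 + 15.631 − 41 = 34.281 °C
Rounded to 0.1 °C: CPT ≈ 34.3 °C

34.3 °C


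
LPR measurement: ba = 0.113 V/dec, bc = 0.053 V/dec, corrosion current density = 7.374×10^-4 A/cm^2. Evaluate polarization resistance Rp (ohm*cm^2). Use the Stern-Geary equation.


Apply the Stern-Geary equation: Rp = ba*bc / (2.303*icorr*(ba+bc))
ba*bc = 0.113*0.053 = 0.005989
ba+bc = 0.166; 2.303*icorr*(ba+bc) = 2.303*7.374×10^-4*0.166 = 2.8190655×10^-4
Rp = 0.005989 / 2.8190655×10^-4 = 21.24 ohm*cm^2

21.24 ohm*cm^2


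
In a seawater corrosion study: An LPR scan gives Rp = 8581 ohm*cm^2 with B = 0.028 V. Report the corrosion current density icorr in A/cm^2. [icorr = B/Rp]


Apply the Stern-Geary relation: icorr = B / Rp
icorr = 0.028 / 8581 = 3.263×10^-6 A/cm^2

3.263×10^-6 A/cm^2


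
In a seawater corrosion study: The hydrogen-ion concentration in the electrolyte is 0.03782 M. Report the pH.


pH = −log10[H+]
pH = −log10(0.03782) = 1.42

1.42


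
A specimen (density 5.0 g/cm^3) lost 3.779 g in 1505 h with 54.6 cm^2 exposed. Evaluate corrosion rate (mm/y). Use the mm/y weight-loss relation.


Apply the mm/y weight-loss relation: CR = 87600 * W / (D * A * T)
Numerator: 87600 * 3.779 = 331040.4
Denominator: 5.0 * 54.6 * 1505 = 410865.0
CR = 331040.4 / 410865.0 = 0.805716 mm/y

0.805716 mm/y


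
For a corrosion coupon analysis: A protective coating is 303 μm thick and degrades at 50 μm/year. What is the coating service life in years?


Service life = thickness / degradation rate
Life = 303 / 50 = 6.1 years

6.1 years


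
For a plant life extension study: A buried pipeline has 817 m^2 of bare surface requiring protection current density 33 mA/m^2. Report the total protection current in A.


I = area * current density, then convert mA → A (÷1000)
I = 817 * 33 / 1000 = 26.96 A

26.96 A


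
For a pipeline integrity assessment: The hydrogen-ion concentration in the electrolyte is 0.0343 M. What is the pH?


pH = −log10[H+]
pH = −log10(0.0343) = 1.46

1.46


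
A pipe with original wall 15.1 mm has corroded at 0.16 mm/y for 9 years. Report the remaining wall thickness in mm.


Remaining wall = original − CR × time
t = 15.1 − 0.16*9 = 15.1 − 1.44 = 13.66 mm

13.66 mm


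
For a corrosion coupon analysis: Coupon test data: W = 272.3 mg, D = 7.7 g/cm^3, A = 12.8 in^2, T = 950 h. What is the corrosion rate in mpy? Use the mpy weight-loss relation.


Apply the mpy weight-loss relation: CR = 534 * W / (D * A * T)
Numerator: 534 * 272.3 = 145408.2
Denominator: 7.7 * 12.8 * 950 = 93632.0
CR = 145408.2 / 93632.0 = 1.553 mpy

1.553 mpy


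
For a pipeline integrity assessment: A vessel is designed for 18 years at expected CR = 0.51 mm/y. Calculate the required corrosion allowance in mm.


Corrosion allowance = CR × design life
CA = 0.51 * 18 = 9.18 mm

9.18 mm


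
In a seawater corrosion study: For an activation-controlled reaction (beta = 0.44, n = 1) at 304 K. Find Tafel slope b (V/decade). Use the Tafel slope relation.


Apply the Tafel slope relation: b = 2.303*R*T/(beta*n*F)
Numerator: 2.303 * 8.314 * 304 = 5820.73
Denominator: 0.44 * 1 * 96485 = 42453.4
b = 5820.73 / 42453.4 = 0.1371 V/decade

0.1371 V/decade


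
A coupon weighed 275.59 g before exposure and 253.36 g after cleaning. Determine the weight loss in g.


Weight loss = initial − final
WL = 275.59 − 253.36 = 22.23 g

22.23 g


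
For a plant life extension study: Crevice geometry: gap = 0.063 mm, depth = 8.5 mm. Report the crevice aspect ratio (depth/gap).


Aspect ratio = depth / gap
Ratio = 8.5 / 0.063 = 134.9

134.9


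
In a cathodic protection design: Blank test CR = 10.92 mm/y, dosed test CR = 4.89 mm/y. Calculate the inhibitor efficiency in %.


Apply the inhibitor-efficiency definition: IE = (CR_blank − CR_inh)/CR_blank × 100
IE = (10.92 − 4.89) / 10.92 × 100
IE = 6.03 / 10.92 × 100 = 55.2 %

55.2 %


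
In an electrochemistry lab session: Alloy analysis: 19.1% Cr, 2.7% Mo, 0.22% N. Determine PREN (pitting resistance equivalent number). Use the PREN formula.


Apply the PREN formula: PREN = Cr + 3.3*Mo + 16*N
PREN = 19.1 + 3.3*2.7 + 16*0.22
PREN = 19.1 + 8.91 + 3.52 = 31.53

31.53


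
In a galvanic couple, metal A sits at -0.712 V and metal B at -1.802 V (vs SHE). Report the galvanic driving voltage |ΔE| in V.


Driving voltage is the absolute potential difference.
|ΔE| = |-0.712 − (-1.802)| = 1.09 V

1.09 V


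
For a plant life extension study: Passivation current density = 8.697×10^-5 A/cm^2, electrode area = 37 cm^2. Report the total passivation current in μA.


I = i_pass * A, then convert A → μA (×10^6)
I = 8.697×10^-5 * 37 * 10^6 = 3217.89 μA

3217.89 μA


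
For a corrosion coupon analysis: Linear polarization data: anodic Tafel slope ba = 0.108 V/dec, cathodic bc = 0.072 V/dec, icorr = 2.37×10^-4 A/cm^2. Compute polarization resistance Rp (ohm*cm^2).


Apply the Stern-Geary equation: Rp = ba*bc / (2.303*icorr*(ba+bc))
ba*bc = 0.108*0.072 = 0.007776
ba+bc = 0.18; 2.303*icorr*(ba+bc) = 2.303*2.37×10^-4*0.18 = 9.824598×10^-5
Rp = 0.007776 / 9.824598×10^-5 = 79.15 ohm*cm^2

79.15 ohm*cm^2


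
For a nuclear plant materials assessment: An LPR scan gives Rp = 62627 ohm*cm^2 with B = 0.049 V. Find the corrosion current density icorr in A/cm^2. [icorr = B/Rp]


Apply the Stern-Geary relation: icorr = B / Rp
icorr = 0.049 / 62627 = 7.824×10^-7 A/cm^2

7.824×10^-7 A/cm^2


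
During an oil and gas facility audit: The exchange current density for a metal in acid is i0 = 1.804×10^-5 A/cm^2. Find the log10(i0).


i0 = 1.804×10^-5 A/cm^2
log10(i0) = -4.744

-4.744


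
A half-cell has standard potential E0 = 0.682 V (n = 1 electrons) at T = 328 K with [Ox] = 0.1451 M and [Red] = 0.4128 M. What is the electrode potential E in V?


Apply the Nernst equation: E = E0 + (RT/nF)*ln([Ox]/[Red])
Step 1: RT/nF = 8.314*328/(1*96485) = 0.02826338 V
Step 2: [Ox]/[Red] = 0.1451/0.4128 = 0.351502
Step 3: ln(0.351502) = -1.04554
Step 4: correction = 0.02826338 * -1.04554 = -0.03 V
E = 0.682 + -0.03 = 0.652 V

0.652 V


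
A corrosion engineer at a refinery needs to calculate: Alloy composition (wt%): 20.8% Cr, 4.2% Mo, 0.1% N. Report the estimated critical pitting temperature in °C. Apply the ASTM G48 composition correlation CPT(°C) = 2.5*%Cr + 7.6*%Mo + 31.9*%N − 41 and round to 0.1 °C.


Apply the ASTM G48 empirical CPT estimate: CPT(°C) = 2.5*%Cr + 7.6*%Mo + 31.9*%N − 41
2.5*20.8 = 52; 7.6*4.2 = 31.92; 31.9*0.1 = 3.19
CPT = 52 + 31.92 + 3.19 − 41 = 46.11 °C
Rounded to 0.1 °C: CPT ≈ 46.1 °C

46.1 °C


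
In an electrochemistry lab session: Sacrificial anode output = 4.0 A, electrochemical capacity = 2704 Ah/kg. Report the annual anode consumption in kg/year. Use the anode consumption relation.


Annual consumption = current * hours per year / capacity
Rate = 4.0 * 8760 / 2704 = 13.0 kg/year

13.0 kg/year


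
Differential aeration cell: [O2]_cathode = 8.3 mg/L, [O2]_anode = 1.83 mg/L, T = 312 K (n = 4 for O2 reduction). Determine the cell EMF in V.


Apply the Nernst concentration-cell relation: E = (RT/nF)*ln(C_cathode/C_anode)
RT/nF = 8.314*312/(4*96485) = 0.00672117 V
ln(8.3/1.83) = 1.51194
E = 0.00672117 * 1.51194 = 0.01016 V

0.01016 V


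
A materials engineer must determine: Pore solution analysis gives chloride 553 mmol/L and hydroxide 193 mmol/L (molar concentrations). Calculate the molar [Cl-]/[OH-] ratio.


Threshold parameter = [Cl-] / [OH-] (molar basis; both in mmol/L, so units cancel)
Ratio = 553 / 193 = 2.87

2.87


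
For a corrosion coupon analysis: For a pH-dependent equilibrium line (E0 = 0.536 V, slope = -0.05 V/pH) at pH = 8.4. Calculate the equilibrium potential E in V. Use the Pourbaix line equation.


Apply the Pourbaix line equation: E = E0 + slope*pH
E = 0.536 + (-0.05)*8.4 = 0.536 + (-0.42) = 0.116 V
Rounded to 4 decimal places: E = 0.1160 V

0.1160 V


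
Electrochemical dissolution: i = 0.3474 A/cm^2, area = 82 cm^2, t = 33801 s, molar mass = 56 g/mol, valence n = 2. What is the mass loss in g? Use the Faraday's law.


Apply Faraday's law: m = i*A*t*M / (n*F)
Total charge passed Q = i*A*t = 0.3474*82*33801 = 962882.3268 C
m = Q*M/(n*F) = 962882.3268*56/(2*96485) = 279.429 g

279.429 g


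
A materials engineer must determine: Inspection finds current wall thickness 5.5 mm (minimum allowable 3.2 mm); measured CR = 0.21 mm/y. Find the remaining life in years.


Apply the remaining-life relation: RL = (t_current − t_min) / CR
RL = (5.5 − 3.2) / 0.21 = 2.3 / 0.21 = 11.0 years

11.0 years


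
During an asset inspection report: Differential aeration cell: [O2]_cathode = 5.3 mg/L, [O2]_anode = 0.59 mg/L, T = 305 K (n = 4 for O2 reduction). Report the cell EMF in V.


Apply the Nernst concentration-cell relation: E = (RT/nF)*ln(C_cathode/C_anode)
RT/nF = 8.314*305/(4*96485) = 0.00657037 V
ln(5.3/0.59) = 2.19534
E = 0.00657037 * 2.19534 = 0.01442 V

0.01442 V


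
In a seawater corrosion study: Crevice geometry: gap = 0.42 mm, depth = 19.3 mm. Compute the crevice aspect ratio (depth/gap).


Aspect ratio = depth / gap
Ratio = 19.3 / 0.42 = 46.0

46.0


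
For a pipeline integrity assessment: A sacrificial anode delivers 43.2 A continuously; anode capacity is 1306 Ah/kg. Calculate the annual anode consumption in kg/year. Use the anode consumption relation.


Annual consumption = current * hours per year / capacity
Rate = 43.2 * 8760 / 1306 = 289.8 kg/year

289.8 kg/year


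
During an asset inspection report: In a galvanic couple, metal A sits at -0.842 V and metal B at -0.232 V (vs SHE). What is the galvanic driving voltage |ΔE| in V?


Driving voltage is the absolute potential difference.
|ΔE| = |-0.842 − (-0.232)| = 0.61 V

0.61 V


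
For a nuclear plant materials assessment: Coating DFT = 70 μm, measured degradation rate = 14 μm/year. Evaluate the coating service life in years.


Service life = thickness / degradation rate
Life = 70 / 14 = 5.0 years

5.0 years


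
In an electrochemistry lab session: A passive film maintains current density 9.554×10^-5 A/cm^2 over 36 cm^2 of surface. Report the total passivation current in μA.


I = i_pass * A, then convert A → μA (×10^6)
I = 9.554×10^-5 * 36 * 10^6 = 3439.44 μA

3439.44 μA


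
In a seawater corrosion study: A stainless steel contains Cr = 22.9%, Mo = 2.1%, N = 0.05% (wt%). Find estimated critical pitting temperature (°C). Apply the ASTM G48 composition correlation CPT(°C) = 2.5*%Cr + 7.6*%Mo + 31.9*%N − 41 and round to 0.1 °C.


Apply the ASTM G48 empirical CPT estimate: CPT(°C) = 2.5*%Cr + 7.6*%Mo + 31.9*%N − 41
2.5*22.9 = 57.25; 7.6*2.1 = 15.96; 31.9*0.05 = 1.595
CPT = 57.25 + 15.96 + 1.595 − 41 = 33.805 °C
Rounded to 0.1 °C: CPT ≈ 33.8 °C

33.8 °C


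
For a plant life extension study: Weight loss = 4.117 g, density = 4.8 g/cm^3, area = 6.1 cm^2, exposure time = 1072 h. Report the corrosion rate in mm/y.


Apply the mm/y weight-loss relation: CR = 87600 * W / (D * A * T)
Numerator: 87600 * 4.117 = 360649.2
Denominator: 4.8 * 6.1 * 1072 = 31388.16
CR = 360649.2 / 31388.16 = 11.49 mm/y

11.49 mm/y


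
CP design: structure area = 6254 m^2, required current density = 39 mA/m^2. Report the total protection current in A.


I = area * current density, then convert mA → A (÷1000)
I = 6254 * 39 / 1000 = 243.91 A

243.91 A


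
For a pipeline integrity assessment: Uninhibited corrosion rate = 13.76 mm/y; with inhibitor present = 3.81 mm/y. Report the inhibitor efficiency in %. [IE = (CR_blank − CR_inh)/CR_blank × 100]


Apply the inhibitor-efficiency definition: IE = (CR_blank − CR_inh)/CR_blank × 100
IE = (13.76 − 3.81) / 13.76 × 100
IE = 9.95 / 13.76 × 100 = 72.3 %

72.3 %


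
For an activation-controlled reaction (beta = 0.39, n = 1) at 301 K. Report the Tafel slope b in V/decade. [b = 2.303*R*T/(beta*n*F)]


Apply the Tafel slope relation: b = 2.303*R*T/(beta*n*F)
Numerator: 2.303 * 8.314 * 301 = 5763.29
Denominator: 0.39 * 1 * 96485 = 37629.15
b = 5763.29 / 37629.15 = 0.153 V/decade

0.153 V/decade


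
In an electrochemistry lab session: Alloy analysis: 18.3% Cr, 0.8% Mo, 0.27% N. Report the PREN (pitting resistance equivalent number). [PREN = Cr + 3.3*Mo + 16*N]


Apply the PREN formula: PREN = Cr + 3.3*Mo + 16*N
PREN = 18.3 + 3.3*0.8 + 16*0.27
PREN = 18.3 + 2.64 + 4.32 = 25.26

25.26


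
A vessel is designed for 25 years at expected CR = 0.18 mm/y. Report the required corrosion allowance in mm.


Corrosion allowance = CR × design life
CA = 0.18 * 25 = 4.5 mm

4.5 mm


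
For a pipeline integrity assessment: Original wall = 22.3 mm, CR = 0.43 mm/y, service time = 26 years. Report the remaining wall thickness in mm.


Remaining wall = original − CR × time
t = 22.3 − 0.43*26 = 22.3 − 11.18 = 11.12 mm

11.12 mm


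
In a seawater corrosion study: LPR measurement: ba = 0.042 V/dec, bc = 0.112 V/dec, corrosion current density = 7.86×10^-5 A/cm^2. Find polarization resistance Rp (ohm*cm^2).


Apply the Stern-Geary equation: Rp = ba*bc / (2.303*icorr*(ba+bc))
ba*bc = 0.042*0.112 = 0.004704
ba+bc = 0.154; 2.303*icorr*(ba+bc) = 2.303*7.86×10^-5*0.154 = 2.7876433×10^-5
Rp = 0.004704 / 2.7876433×10^-5 = 168.74 ohm*cm^2

168.74 ohm*cm^2


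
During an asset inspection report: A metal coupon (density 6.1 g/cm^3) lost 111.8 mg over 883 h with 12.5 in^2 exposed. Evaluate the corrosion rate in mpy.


Apply the mpy weight-loss relation: CR = 534 * W / (D * A * T)
Numerator: 534 * 111.8 = 59701.2
Denominator: 6.1 * 12.5 * 883 = 67328.75
CR = 59701.2 / 67328.75 = 0.8867 mpy

0.8867 mpy


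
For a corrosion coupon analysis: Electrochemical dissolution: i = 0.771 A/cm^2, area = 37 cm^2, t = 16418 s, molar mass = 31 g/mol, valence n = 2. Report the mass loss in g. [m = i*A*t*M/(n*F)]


Apply Faraday's law: m = i*A*t*M / (n*F)
Total charge passed Q = i*A*t = 0.771*37*16418 = 468356.286 C
m = Q*M/(n*F) = 468356.286*31/(2*96485) = 75.2399 g

75.2399 g


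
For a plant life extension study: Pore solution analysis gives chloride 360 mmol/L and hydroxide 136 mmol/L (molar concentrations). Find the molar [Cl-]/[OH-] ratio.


Threshold parameter = [Cl-] / [OH-] (molar basis; both in mmol/L, so units cancel)
Ratio = 360 / 136 = 2.65

2.65


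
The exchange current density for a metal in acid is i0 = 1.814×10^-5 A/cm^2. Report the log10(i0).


i0 = 1.814×10^-5 A/cm^2
log10(i0) = -4.741

-4.741


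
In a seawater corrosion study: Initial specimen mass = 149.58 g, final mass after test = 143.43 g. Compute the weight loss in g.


Weight loss = initial − final
WL = 149.58 − 143.43 = 6.15 g

6.15 g


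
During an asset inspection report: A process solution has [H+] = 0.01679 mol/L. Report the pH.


pH = −log10[H+]
pH = −log10(0.01679) = 1.77

1.77


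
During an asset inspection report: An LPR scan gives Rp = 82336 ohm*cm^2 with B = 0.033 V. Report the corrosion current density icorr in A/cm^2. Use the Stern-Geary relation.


Apply the Stern-Geary relation: icorr = B / Rp
icorr = 0.033 / 82336 = 4.008×10^-7 A/cm^2

4.008×10^-7 A/cm^2


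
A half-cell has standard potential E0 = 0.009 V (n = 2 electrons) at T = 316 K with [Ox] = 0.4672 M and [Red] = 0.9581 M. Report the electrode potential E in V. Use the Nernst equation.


Apply the Nernst equation: E = E0 + (RT/nF)*ln([Ox]/[Red])
Step 1: RT/nF = 8.314*316/(2*96485) = 0.01361468 V
Step 2: [Ox]/[Red] = 0.4672/0.9581 = 0.487632
Step 3: ln(0.487632) = -0.718194
Step 4: correction = 0.01361468 * -0.718194 = -0.01 V
E = 0.009 + -0.01 = -0.001 V

-0.001 V


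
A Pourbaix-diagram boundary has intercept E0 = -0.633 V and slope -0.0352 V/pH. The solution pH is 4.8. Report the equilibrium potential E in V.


Apply the Pourbaix line equation: E = E0 + slope*pH
E = -0.633 + (-0.0352)*4.8 = -0.633 + (-0.16896) = -0.80196 V
Rounded to 3 decimal places: E = -0.802 V

-0.802 V


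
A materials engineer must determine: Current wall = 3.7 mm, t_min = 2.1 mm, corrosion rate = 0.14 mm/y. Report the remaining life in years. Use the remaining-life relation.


Apply the remaining-life relation: RL = (t_current − t_min) / CR
RL = (3.7 − 2.1) / 0.14 = 1.6 / 0.14 = 11.4 years

11.4 years


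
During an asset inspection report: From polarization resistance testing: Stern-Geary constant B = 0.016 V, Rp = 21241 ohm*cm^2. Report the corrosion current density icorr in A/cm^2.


Apply the Stern-Geary relation: icorr = B / Rp
icorr = 0.016 / 21241 = 7.533×10^-7 A/cm^2

7.533×10^-7 A/cm^2


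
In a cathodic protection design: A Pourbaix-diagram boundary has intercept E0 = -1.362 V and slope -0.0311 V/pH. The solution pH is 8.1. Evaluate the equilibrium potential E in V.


Apply the Pourbaix line equation: E = E0 + slope*pH
E = -1.362 + (-0.0311)*8.1 = -1.362 + (-0.25191) = -1.61391 V
Rounded to 3 decimal places: E = -1.614 V

-1.614 V


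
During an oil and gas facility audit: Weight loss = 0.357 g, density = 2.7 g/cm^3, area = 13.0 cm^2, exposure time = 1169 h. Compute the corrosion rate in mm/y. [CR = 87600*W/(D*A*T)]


Apply the mm/y weight-loss relation: CR = 87600 * W / (D * A * T)
Numerator: 87600 * 0.357 = 31273.2
Denominator: 2.7 * 13.0 * 1169 = 41031.9
CR = 31273.2 / 41031.9 = 0.7622 mm/y

0.7622 mm/y


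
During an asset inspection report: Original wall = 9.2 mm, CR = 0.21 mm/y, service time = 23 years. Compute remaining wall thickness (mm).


Remaining wall = original − CR × time
t = 9.2 − 0.21*23 = 9.2 − 4.83 = 4.37 mm

4.37 mm


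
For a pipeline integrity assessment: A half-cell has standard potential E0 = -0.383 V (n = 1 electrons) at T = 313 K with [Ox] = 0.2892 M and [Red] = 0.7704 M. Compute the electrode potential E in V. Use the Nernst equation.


Apply the Nernst equation: E = E0 + (RT/nF)*ln([Ox]/[Red])
Step 1: RT/nF = 8.314*313/(1*96485) = 0.02697085 V
Step 2: [Ox]/[Red] = 0.2892/0.7704 = 0.375389
Step 3: ln(0.375389) = -0.979792
Step 4: correction = 0.02697085 * -0.979792 = -0.0264 V
E = -0.383 + -0.0264 = -0.4094 V

-0.4094 V
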